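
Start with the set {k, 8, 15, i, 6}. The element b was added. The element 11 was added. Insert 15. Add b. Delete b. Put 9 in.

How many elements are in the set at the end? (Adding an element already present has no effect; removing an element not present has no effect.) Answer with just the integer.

Answer: 7

Derivation:
Tracking the set through each operation:
Start: {15, 6, 8, i, k}
Event 1 (add b): added. Set: {15, 6, 8, b, i, k}
Event 2 (add 11): added. Set: {11, 15, 6, 8, b, i, k}
Event 3 (add 15): already present, no change. Set: {11, 15, 6, 8, b, i, k}
Event 4 (add b): already present, no change. Set: {11, 15, 6, 8, b, i, k}
Event 5 (remove b): removed. Set: {11, 15, 6, 8, i, k}
Event 6 (add 9): added. Set: {11, 15, 6, 8, 9, i, k}

Final set: {11, 15, 6, 8, 9, i, k} (size 7)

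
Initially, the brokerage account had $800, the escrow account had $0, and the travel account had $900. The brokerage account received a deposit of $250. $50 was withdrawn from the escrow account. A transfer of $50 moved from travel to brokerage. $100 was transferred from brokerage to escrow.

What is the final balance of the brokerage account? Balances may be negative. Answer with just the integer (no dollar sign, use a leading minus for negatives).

Tracking account balances step by step:
Start: brokerage=800, escrow=0, travel=900
Event 1 (deposit 250 to brokerage): brokerage: 800 + 250 = 1050. Balances: brokerage=1050, escrow=0, travel=900
Event 2 (withdraw 50 from escrow): escrow: 0 - 50 = -50. Balances: brokerage=1050, escrow=-50, travel=900
Event 3 (transfer 50 travel -> brokerage): travel: 900 - 50 = 850, brokerage: 1050 + 50 = 1100. Balances: brokerage=1100, escrow=-50, travel=850
Event 4 (transfer 100 brokerage -> escrow): brokerage: 1100 - 100 = 1000, escrow: -50 + 100 = 50. Balances: brokerage=1000, escrow=50, travel=850

Final balance of brokerage: 1000

Answer: 1000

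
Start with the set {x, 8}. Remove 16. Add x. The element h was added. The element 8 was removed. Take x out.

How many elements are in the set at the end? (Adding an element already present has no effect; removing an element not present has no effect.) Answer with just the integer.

Tracking the set through each operation:
Start: {8, x}
Event 1 (remove 16): not present, no change. Set: {8, x}
Event 2 (add x): already present, no change. Set: {8, x}
Event 3 (add h): added. Set: {8, h, x}
Event 4 (remove 8): removed. Set: {h, x}
Event 5 (remove x): removed. Set: {h}

Final set: {h} (size 1)

Answer: 1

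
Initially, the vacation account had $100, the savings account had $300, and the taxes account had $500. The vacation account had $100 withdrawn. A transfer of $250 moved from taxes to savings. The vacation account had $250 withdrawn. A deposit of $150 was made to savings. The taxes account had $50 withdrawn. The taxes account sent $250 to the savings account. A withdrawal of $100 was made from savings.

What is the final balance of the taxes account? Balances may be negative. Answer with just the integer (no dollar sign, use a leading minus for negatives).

Answer: -50

Derivation:
Tracking account balances step by step:
Start: vacation=100, savings=300, taxes=500
Event 1 (withdraw 100 from vacation): vacation: 100 - 100 = 0. Balances: vacation=0, savings=300, taxes=500
Event 2 (transfer 250 taxes -> savings): taxes: 500 - 250 = 250, savings: 300 + 250 = 550. Balances: vacation=0, savings=550, taxes=250
Event 3 (withdraw 250 from vacation): vacation: 0 - 250 = -250. Balances: vacation=-250, savings=550, taxes=250
Event 4 (deposit 150 to savings): savings: 550 + 150 = 700. Balances: vacation=-250, savings=700, taxes=250
Event 5 (withdraw 50 from taxes): taxes: 250 - 50 = 200. Balances: vacation=-250, savings=700, taxes=200
Event 6 (transfer 250 taxes -> savings): taxes: 200 - 250 = -50, savings: 700 + 250 = 950. Balances: vacation=-250, savings=950, taxes=-50
Event 7 (withdraw 100 from savings): savings: 950 - 100 = 850. Balances: vacation=-250, savings=850, taxes=-50

Final balance of taxes: -50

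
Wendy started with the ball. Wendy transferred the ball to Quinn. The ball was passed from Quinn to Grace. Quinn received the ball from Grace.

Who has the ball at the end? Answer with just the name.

Tracking the ball through each event:
Start: Wendy has the ball.
After event 1: Quinn has the ball.
After event 2: Grace has the ball.
After event 3: Quinn has the ball.

Answer: Quinn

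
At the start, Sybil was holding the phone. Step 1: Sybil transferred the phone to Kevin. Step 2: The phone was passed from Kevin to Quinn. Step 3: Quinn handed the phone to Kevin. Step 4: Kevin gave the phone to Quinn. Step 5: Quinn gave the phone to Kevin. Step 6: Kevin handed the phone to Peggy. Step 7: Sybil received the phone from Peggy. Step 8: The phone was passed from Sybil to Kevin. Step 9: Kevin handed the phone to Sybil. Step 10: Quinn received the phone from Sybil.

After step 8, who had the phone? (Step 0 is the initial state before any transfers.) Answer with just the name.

Tracking the phone holder through step 8:
After step 0 (start): Sybil
After step 1: Kevin
After step 2: Quinn
After step 3: Kevin
After step 4: Quinn
After step 5: Kevin
After step 6: Peggy
After step 7: Sybil
After step 8: Kevin

At step 8, the holder is Kevin.

Answer: Kevin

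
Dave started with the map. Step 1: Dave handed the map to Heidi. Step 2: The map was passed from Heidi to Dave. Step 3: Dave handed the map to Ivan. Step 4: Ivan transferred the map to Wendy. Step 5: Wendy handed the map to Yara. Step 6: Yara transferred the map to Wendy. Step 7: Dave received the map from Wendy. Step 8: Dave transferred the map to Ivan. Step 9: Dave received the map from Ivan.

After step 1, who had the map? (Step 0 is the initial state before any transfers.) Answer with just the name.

Tracking the map holder through step 1:
After step 0 (start): Dave
After step 1: Heidi

At step 1, the holder is Heidi.

Answer: Heidi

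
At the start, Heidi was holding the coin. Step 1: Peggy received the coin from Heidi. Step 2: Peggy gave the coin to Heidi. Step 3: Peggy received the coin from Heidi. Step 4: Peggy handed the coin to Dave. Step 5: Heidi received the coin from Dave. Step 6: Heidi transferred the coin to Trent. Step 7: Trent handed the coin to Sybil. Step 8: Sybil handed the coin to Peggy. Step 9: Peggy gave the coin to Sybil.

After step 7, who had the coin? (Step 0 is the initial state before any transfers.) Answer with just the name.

Answer: Sybil

Derivation:
Tracking the coin holder through step 7:
After step 0 (start): Heidi
After step 1: Peggy
After step 2: Heidi
After step 3: Peggy
After step 4: Dave
After step 5: Heidi
After step 6: Trent
After step 7: Sybil

At step 7, the holder is Sybil.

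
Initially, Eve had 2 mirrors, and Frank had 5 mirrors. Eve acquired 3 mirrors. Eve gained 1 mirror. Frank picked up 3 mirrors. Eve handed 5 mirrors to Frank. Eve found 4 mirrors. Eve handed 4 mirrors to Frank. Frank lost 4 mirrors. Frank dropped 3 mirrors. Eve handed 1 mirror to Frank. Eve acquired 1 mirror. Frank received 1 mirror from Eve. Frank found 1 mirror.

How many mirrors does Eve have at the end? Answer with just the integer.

Answer: 0

Derivation:
Tracking counts step by step:
Start: Eve=2, Frank=5
Event 1 (Eve +3): Eve: 2 -> 5. State: Eve=5, Frank=5
Event 2 (Eve +1): Eve: 5 -> 6. State: Eve=6, Frank=5
Event 3 (Frank +3): Frank: 5 -> 8. State: Eve=6, Frank=8
Event 4 (Eve -> Frank, 5): Eve: 6 -> 1, Frank: 8 -> 13. State: Eve=1, Frank=13
Event 5 (Eve +4): Eve: 1 -> 5. State: Eve=5, Frank=13
Event 6 (Eve -> Frank, 4): Eve: 5 -> 1, Frank: 13 -> 17. State: Eve=1, Frank=17
Event 7 (Frank -4): Frank: 17 -> 13. State: Eve=1, Frank=13
Event 8 (Frank -3): Frank: 13 -> 10. State: Eve=1, Frank=10
Event 9 (Eve -> Frank, 1): Eve: 1 -> 0, Frank: 10 -> 11. State: Eve=0, Frank=11
Event 10 (Eve +1): Eve: 0 -> 1. State: Eve=1, Frank=11
Event 11 (Eve -> Frank, 1): Eve: 1 -> 0, Frank: 11 -> 12. State: Eve=0, Frank=12
Event 12 (Frank +1): Frank: 12 -> 13. State: Eve=0, Frank=13

Eve's final count: 0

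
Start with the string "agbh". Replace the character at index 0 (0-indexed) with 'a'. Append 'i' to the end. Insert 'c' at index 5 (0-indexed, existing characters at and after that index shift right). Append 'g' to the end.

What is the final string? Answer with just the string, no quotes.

Applying each edit step by step:
Start: "agbh"
Op 1 (replace idx 0: 'a' -> 'a'): "agbh" -> "agbh"
Op 2 (append 'i'): "agbh" -> "agbhi"
Op 3 (insert 'c' at idx 5): "agbhi" -> "agbhic"
Op 4 (append 'g'): "agbhic" -> "agbhicg"

Answer: agbhicg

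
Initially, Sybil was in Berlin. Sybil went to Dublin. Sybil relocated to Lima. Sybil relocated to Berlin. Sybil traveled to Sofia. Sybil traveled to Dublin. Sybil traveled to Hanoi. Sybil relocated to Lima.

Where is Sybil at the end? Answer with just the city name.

Tracking Sybil's location:
Start: Sybil is in Berlin.
After move 1: Berlin -> Dublin. Sybil is in Dublin.
After move 2: Dublin -> Lima. Sybil is in Lima.
After move 3: Lima -> Berlin. Sybil is in Berlin.
After move 4: Berlin -> Sofia. Sybil is in Sofia.
After move 5: Sofia -> Dublin. Sybil is in Dublin.
After move 6: Dublin -> Hanoi. Sybil is in Hanoi.
After move 7: Hanoi -> Lima. Sybil is in Lima.

Answer: Lima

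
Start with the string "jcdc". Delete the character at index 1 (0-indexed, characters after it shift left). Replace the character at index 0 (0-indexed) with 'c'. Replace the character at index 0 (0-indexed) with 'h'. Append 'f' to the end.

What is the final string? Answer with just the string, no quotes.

Answer: hdcf

Derivation:
Applying each edit step by step:
Start: "jcdc"
Op 1 (delete idx 1 = 'c'): "jcdc" -> "jdc"
Op 2 (replace idx 0: 'j' -> 'c'): "jdc" -> "cdc"
Op 3 (replace idx 0: 'c' -> 'h'): "cdc" -> "hdc"
Op 4 (append 'f'): "hdc" -> "hdcf"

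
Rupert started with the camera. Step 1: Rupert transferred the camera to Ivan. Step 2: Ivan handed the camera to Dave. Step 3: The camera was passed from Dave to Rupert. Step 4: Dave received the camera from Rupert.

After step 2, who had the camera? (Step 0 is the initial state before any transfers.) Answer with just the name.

Tracking the camera holder through step 2:
After step 0 (start): Rupert
After step 1: Ivan
After step 2: Dave

At step 2, the holder is Dave.

Answer: Dave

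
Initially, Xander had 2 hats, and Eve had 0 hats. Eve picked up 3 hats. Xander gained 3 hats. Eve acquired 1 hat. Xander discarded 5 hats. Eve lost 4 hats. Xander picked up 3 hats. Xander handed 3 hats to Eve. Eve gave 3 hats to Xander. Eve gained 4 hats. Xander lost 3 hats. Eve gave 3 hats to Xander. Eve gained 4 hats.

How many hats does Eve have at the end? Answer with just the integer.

Tracking counts step by step:
Start: Xander=2, Eve=0
Event 1 (Eve +3): Eve: 0 -> 3. State: Xander=2, Eve=3
Event 2 (Xander +3): Xander: 2 -> 5. State: Xander=5, Eve=3
Event 3 (Eve +1): Eve: 3 -> 4. State: Xander=5, Eve=4
Event 4 (Xander -5): Xander: 5 -> 0. State: Xander=0, Eve=4
Event 5 (Eve -4): Eve: 4 -> 0. State: Xander=0, Eve=0
Event 6 (Xander +3): Xander: 0 -> 3. State: Xander=3, Eve=0
Event 7 (Xander -> Eve, 3): Xander: 3 -> 0, Eve: 0 -> 3. State: Xander=0, Eve=3
Event 8 (Eve -> Xander, 3): Eve: 3 -> 0, Xander: 0 -> 3. State: Xander=3, Eve=0
Event 9 (Eve +4): Eve: 0 -> 4. State: Xander=3, Eve=4
Event 10 (Xander -3): Xander: 3 -> 0. State: Xander=0, Eve=4
Event 11 (Eve -> Xander, 3): Eve: 4 -> 1, Xander: 0 -> 3. State: Xander=3, Eve=1
Event 12 (Eve +4): Eve: 1 -> 5. State: Xander=3, Eve=5

Eve's final count: 5

Answer: 5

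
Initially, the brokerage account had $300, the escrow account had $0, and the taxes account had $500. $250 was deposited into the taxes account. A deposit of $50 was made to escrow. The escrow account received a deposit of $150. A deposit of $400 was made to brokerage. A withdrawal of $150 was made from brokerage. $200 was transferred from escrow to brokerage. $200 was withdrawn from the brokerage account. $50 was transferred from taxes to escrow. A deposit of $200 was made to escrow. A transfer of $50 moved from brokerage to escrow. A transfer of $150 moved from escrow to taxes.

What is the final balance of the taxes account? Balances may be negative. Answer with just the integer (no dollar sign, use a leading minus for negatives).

Tracking account balances step by step:
Start: brokerage=300, escrow=0, taxes=500
Event 1 (deposit 250 to taxes): taxes: 500 + 250 = 750. Balances: brokerage=300, escrow=0, taxes=750
Event 2 (deposit 50 to escrow): escrow: 0 + 50 = 50. Balances: brokerage=300, escrow=50, taxes=750
Event 3 (deposit 150 to escrow): escrow: 50 + 150 = 200. Balances: brokerage=300, escrow=200, taxes=750
Event 4 (deposit 400 to brokerage): brokerage: 300 + 400 = 700. Balances: brokerage=700, escrow=200, taxes=750
Event 5 (withdraw 150 from brokerage): brokerage: 700 - 150 = 550. Balances: brokerage=550, escrow=200, taxes=750
Event 6 (transfer 200 escrow -> brokerage): escrow: 200 - 200 = 0, brokerage: 550 + 200 = 750. Balances: brokerage=750, escrow=0, taxes=750
Event 7 (withdraw 200 from brokerage): brokerage: 750 - 200 = 550. Balances: brokerage=550, escrow=0, taxes=750
Event 8 (transfer 50 taxes -> escrow): taxes: 750 - 50 = 700, escrow: 0 + 50 = 50. Balances: brokerage=550, escrow=50, taxes=700
Event 9 (deposit 200 to escrow): escrow: 50 + 200 = 250. Balances: brokerage=550, escrow=250, taxes=700
Event 10 (transfer 50 brokerage -> escrow): brokerage: 550 - 50 = 500, escrow: 250 + 50 = 300. Balances: brokerage=500, escrow=300, taxes=700
Event 11 (transfer 150 escrow -> taxes): escrow: 300 - 150 = 150, taxes: 700 + 150 = 850. Balances: brokerage=500, escrow=150, taxes=850

Final balance of taxes: 850

Answer: 850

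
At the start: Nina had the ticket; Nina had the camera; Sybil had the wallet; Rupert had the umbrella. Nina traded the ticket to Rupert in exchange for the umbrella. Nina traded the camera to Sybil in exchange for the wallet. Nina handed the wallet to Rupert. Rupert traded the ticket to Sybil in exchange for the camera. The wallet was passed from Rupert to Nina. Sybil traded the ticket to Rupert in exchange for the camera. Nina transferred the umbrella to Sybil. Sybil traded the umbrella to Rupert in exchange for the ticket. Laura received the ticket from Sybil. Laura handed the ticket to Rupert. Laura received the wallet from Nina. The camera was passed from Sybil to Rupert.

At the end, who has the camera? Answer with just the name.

Tracking all object holders:
Start: ticket:Nina, camera:Nina, wallet:Sybil, umbrella:Rupert
Event 1 (swap ticket<->umbrella: now ticket:Rupert, umbrella:Nina). State: ticket:Rupert, camera:Nina, wallet:Sybil, umbrella:Nina
Event 2 (swap camera<->wallet: now camera:Sybil, wallet:Nina). State: ticket:Rupert, camera:Sybil, wallet:Nina, umbrella:Nina
Event 3 (give wallet: Nina -> Rupert). State: ticket:Rupert, camera:Sybil, wallet:Rupert, umbrella:Nina
Event 4 (swap ticket<->camera: now ticket:Sybil, camera:Rupert). State: ticket:Sybil, camera:Rupert, wallet:Rupert, umbrella:Nina
Event 5 (give wallet: Rupert -> Nina). State: ticket:Sybil, camera:Rupert, wallet:Nina, umbrella:Nina
Event 6 (swap ticket<->camera: now ticket:Rupert, camera:Sybil). State: ticket:Rupert, camera:Sybil, wallet:Nina, umbrella:Nina
Event 7 (give umbrella: Nina -> Sybil). State: ticket:Rupert, camera:Sybil, wallet:Nina, umbrella:Sybil
Event 8 (swap umbrella<->ticket: now umbrella:Rupert, ticket:Sybil). State: ticket:Sybil, camera:Sybil, wallet:Nina, umbrella:Rupert
Event 9 (give ticket: Sybil -> Laura). State: ticket:Laura, camera:Sybil, wallet:Nina, umbrella:Rupert
Event 10 (give ticket: Laura -> Rupert). State: ticket:Rupert, camera:Sybil, wallet:Nina, umbrella:Rupert
Event 11 (give wallet: Nina -> Laura). State: ticket:Rupert, camera:Sybil, wallet:Laura, umbrella:Rupert
Event 12 (give camera: Sybil -> Rupert). State: ticket:Rupert, camera:Rupert, wallet:Laura, umbrella:Rupert

Final state: ticket:Rupert, camera:Rupert, wallet:Laura, umbrella:Rupert
The camera is held by Rupert.

Answer: Rupert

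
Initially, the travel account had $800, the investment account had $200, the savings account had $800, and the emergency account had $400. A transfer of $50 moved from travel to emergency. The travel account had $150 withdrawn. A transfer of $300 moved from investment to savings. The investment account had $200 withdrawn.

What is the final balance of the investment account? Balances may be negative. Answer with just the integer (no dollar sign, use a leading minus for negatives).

Answer: -300

Derivation:
Tracking account balances step by step:
Start: travel=800, investment=200, savings=800, emergency=400
Event 1 (transfer 50 travel -> emergency): travel: 800 - 50 = 750, emergency: 400 + 50 = 450. Balances: travel=750, investment=200, savings=800, emergency=450
Event 2 (withdraw 150 from travel): travel: 750 - 150 = 600. Balances: travel=600, investment=200, savings=800, emergency=450
Event 3 (transfer 300 investment -> savings): investment: 200 - 300 = -100, savings: 800 + 300 = 1100. Balances: travel=600, investment=-100, savings=1100, emergency=450
Event 4 (withdraw 200 from investment): investment: -100 - 200 = -300. Balances: travel=600, investment=-300, savings=1100, emergency=450

Final balance of investment: -300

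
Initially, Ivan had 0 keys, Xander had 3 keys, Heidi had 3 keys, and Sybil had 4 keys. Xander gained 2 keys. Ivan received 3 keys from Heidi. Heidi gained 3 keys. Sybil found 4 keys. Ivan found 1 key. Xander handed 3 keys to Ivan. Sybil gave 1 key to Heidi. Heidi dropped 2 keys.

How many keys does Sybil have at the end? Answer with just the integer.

Tracking counts step by step:
Start: Ivan=0, Xander=3, Heidi=3, Sybil=4
Event 1 (Xander +2): Xander: 3 -> 5. State: Ivan=0, Xander=5, Heidi=3, Sybil=4
Event 2 (Heidi -> Ivan, 3): Heidi: 3 -> 0, Ivan: 0 -> 3. State: Ivan=3, Xander=5, Heidi=0, Sybil=4
Event 3 (Heidi +3): Heidi: 0 -> 3. State: Ivan=3, Xander=5, Heidi=3, Sybil=4
Event 4 (Sybil +4): Sybil: 4 -> 8. State: Ivan=3, Xander=5, Heidi=3, Sybil=8
Event 5 (Ivan +1): Ivan: 3 -> 4. State: Ivan=4, Xander=5, Heidi=3, Sybil=8
Event 6 (Xander -> Ivan, 3): Xander: 5 -> 2, Ivan: 4 -> 7. State: Ivan=7, Xander=2, Heidi=3, Sybil=8
Event 7 (Sybil -> Heidi, 1): Sybil: 8 -> 7, Heidi: 3 -> 4. State: Ivan=7, Xander=2, Heidi=4, Sybil=7
Event 8 (Heidi -2): Heidi: 4 -> 2. State: Ivan=7, Xander=2, Heidi=2, Sybil=7

Sybil's final count: 7

Answer: 7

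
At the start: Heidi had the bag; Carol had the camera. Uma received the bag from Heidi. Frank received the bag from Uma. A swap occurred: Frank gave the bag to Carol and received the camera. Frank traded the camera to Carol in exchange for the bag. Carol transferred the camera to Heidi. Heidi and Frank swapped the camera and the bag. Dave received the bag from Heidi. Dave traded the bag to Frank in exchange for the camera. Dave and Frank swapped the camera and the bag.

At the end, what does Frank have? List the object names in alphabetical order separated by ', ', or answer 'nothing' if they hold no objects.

Tracking all object holders:
Start: bag:Heidi, camera:Carol
Event 1 (give bag: Heidi -> Uma). State: bag:Uma, camera:Carol
Event 2 (give bag: Uma -> Frank). State: bag:Frank, camera:Carol
Event 3 (swap bag<->camera: now bag:Carol, camera:Frank). State: bag:Carol, camera:Frank
Event 4 (swap camera<->bag: now camera:Carol, bag:Frank). State: bag:Frank, camera:Carol
Event 5 (give camera: Carol -> Heidi). State: bag:Frank, camera:Heidi
Event 6 (swap camera<->bag: now camera:Frank, bag:Heidi). State: bag:Heidi, camera:Frank
Event 7 (give bag: Heidi -> Dave). State: bag:Dave, camera:Frank
Event 8 (swap bag<->camera: now bag:Frank, camera:Dave). State: bag:Frank, camera:Dave
Event 9 (swap camera<->bag: now camera:Frank, bag:Dave). State: bag:Dave, camera:Frank

Final state: bag:Dave, camera:Frank
Frank holds: camera.

Answer: camera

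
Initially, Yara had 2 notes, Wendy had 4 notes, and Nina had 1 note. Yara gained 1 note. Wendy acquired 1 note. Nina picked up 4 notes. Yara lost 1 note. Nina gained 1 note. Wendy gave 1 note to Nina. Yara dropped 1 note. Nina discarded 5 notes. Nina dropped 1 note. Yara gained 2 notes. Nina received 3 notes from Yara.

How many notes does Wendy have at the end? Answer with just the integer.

Answer: 4

Derivation:
Tracking counts step by step:
Start: Yara=2, Wendy=4, Nina=1
Event 1 (Yara +1): Yara: 2 -> 3. State: Yara=3, Wendy=4, Nina=1
Event 2 (Wendy +1): Wendy: 4 -> 5. State: Yara=3, Wendy=5, Nina=1
Event 3 (Nina +4): Nina: 1 -> 5. State: Yara=3, Wendy=5, Nina=5
Event 4 (Yara -1): Yara: 3 -> 2. State: Yara=2, Wendy=5, Nina=5
Event 5 (Nina +1): Nina: 5 -> 6. State: Yara=2, Wendy=5, Nina=6
Event 6 (Wendy -> Nina, 1): Wendy: 5 -> 4, Nina: 6 -> 7. State: Yara=2, Wendy=4, Nina=7
Event 7 (Yara -1): Yara: 2 -> 1. State: Yara=1, Wendy=4, Nina=7
Event 8 (Nina -5): Nina: 7 -> 2. State: Yara=1, Wendy=4, Nina=2
Event 9 (Nina -1): Nina: 2 -> 1. State: Yara=1, Wendy=4, Nina=1
Event 10 (Yara +2): Yara: 1 -> 3. State: Yara=3, Wendy=4, Nina=1
Event 11 (Yara -> Nina, 3): Yara: 3 -> 0, Nina: 1 -> 4. State: Yara=0, Wendy=4, Nina=4

Wendy's final count: 4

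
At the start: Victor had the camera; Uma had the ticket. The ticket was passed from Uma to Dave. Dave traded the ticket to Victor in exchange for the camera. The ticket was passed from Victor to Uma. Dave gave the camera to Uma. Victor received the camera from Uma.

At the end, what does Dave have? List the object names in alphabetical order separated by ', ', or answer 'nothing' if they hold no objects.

Tracking all object holders:
Start: camera:Victor, ticket:Uma
Event 1 (give ticket: Uma -> Dave). State: camera:Victor, ticket:Dave
Event 2 (swap ticket<->camera: now ticket:Victor, camera:Dave). State: camera:Dave, ticket:Victor
Event 3 (give ticket: Victor -> Uma). State: camera:Dave, ticket:Uma
Event 4 (give camera: Dave -> Uma). State: camera:Uma, ticket:Uma
Event 5 (give camera: Uma -> Victor). State: camera:Victor, ticket:Uma

Final state: camera:Victor, ticket:Uma
Dave holds: (nothing).

Answer: nothing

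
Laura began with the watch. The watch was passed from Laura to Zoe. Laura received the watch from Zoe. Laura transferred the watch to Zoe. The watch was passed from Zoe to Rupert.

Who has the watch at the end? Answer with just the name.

Answer: Rupert

Derivation:
Tracking the watch through each event:
Start: Laura has the watch.
After event 1: Zoe has the watch.
After event 2: Laura has the watch.
After event 3: Zoe has the watch.
After event 4: Rupert has the watch.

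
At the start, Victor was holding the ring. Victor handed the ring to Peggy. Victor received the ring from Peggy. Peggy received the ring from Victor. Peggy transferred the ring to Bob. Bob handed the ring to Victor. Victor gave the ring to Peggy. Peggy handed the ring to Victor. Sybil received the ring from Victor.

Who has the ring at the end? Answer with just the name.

Tracking the ring through each event:
Start: Victor has the ring.
After event 1: Peggy has the ring.
After event 2: Victor has the ring.
After event 3: Peggy has the ring.
After event 4: Bob has the ring.
After event 5: Victor has the ring.
After event 6: Peggy has the ring.
After event 7: Victor has the ring.
After event 8: Sybil has the ring.

Answer: Sybil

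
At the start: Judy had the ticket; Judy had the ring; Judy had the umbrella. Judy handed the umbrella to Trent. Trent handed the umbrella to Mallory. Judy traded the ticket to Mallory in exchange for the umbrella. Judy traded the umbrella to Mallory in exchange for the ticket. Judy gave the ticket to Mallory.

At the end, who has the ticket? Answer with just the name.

Answer: Mallory

Derivation:
Tracking all object holders:
Start: ticket:Judy, ring:Judy, umbrella:Judy
Event 1 (give umbrella: Judy -> Trent). State: ticket:Judy, ring:Judy, umbrella:Trent
Event 2 (give umbrella: Trent -> Mallory). State: ticket:Judy, ring:Judy, umbrella:Mallory
Event 3 (swap ticket<->umbrella: now ticket:Mallory, umbrella:Judy). State: ticket:Mallory, ring:Judy, umbrella:Judy
Event 4 (swap umbrella<->ticket: now umbrella:Mallory, ticket:Judy). State: ticket:Judy, ring:Judy, umbrella:Mallory
Event 5 (give ticket: Judy -> Mallory). State: ticket:Mallory, ring:Judy, umbrella:Mallory

Final state: ticket:Mallory, ring:Judy, umbrella:Mallory
The ticket is held by Mallory.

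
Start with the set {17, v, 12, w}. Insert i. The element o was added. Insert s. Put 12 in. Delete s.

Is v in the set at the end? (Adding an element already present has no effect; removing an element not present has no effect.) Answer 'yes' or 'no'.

Answer: yes

Derivation:
Tracking the set through each operation:
Start: {12, 17, v, w}
Event 1 (add i): added. Set: {12, 17, i, v, w}
Event 2 (add o): added. Set: {12, 17, i, o, v, w}
Event 3 (add s): added. Set: {12, 17, i, o, s, v, w}
Event 4 (add 12): already present, no change. Set: {12, 17, i, o, s, v, w}
Event 5 (remove s): removed. Set: {12, 17, i, o, v, w}

Final set: {12, 17, i, o, v, w} (size 6)
v is in the final set.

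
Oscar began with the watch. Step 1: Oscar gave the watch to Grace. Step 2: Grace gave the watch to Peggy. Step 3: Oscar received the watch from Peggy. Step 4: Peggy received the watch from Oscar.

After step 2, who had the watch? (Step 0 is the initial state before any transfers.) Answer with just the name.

Tracking the watch holder through step 2:
After step 0 (start): Oscar
After step 1: Grace
After step 2: Peggy

At step 2, the holder is Peggy.

Answer: Peggy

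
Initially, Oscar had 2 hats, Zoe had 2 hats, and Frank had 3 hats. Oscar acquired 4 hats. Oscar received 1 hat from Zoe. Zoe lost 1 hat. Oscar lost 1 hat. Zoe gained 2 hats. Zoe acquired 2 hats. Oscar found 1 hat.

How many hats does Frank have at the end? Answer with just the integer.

Answer: 3

Derivation:
Tracking counts step by step:
Start: Oscar=2, Zoe=2, Frank=3
Event 1 (Oscar +4): Oscar: 2 -> 6. State: Oscar=6, Zoe=2, Frank=3
Event 2 (Zoe -> Oscar, 1): Zoe: 2 -> 1, Oscar: 6 -> 7. State: Oscar=7, Zoe=1, Frank=3
Event 3 (Zoe -1): Zoe: 1 -> 0. State: Oscar=7, Zoe=0, Frank=3
Event 4 (Oscar -1): Oscar: 7 -> 6. State: Oscar=6, Zoe=0, Frank=3
Event 5 (Zoe +2): Zoe: 0 -> 2. State: Oscar=6, Zoe=2, Frank=3
Event 6 (Zoe +2): Zoe: 2 -> 4. State: Oscar=6, Zoe=4, Frank=3
Event 7 (Oscar +1): Oscar: 6 -> 7. State: Oscar=7, Zoe=4, Frank=3

Frank's final count: 3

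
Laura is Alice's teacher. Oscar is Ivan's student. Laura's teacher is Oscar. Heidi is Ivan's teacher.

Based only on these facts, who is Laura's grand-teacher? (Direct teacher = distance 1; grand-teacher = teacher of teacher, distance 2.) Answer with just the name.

Answer: Ivan

Derivation:
Reconstructing the teacher chain from the given facts:
  Heidi -> Ivan -> Oscar -> Laura -> Alice
(each arrow means 'teacher of the next')
Positions in the chain (0 = top):
  position of Heidi: 0
  position of Ivan: 1
  position of Oscar: 2
  position of Laura: 3
  position of Alice: 4

Laura is at position 3; the grand-teacher is 2 steps up the chain, i.e. position 1: Ivan.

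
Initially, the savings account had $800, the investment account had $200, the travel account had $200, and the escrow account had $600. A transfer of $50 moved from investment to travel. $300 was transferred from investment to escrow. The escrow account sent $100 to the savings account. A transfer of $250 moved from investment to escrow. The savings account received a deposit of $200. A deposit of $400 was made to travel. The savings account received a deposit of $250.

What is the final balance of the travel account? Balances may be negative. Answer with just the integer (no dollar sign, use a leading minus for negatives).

Answer: 650

Derivation:
Tracking account balances step by step:
Start: savings=800, investment=200, travel=200, escrow=600
Event 1 (transfer 50 investment -> travel): investment: 200 - 50 = 150, travel: 200 + 50 = 250. Balances: savings=800, investment=150, travel=250, escrow=600
Event 2 (transfer 300 investment -> escrow): investment: 150 - 300 = -150, escrow: 600 + 300 = 900. Balances: savings=800, investment=-150, travel=250, escrow=900
Event 3 (transfer 100 escrow -> savings): escrow: 900 - 100 = 800, savings: 800 + 100 = 900. Balances: savings=900, investment=-150, travel=250, escrow=800
Event 4 (transfer 250 investment -> escrow): investment: -150 - 250 = -400, escrow: 800 + 250 = 1050. Balances: savings=900, investment=-400, travel=250, escrow=1050
Event 5 (deposit 200 to savings): savings: 900 + 200 = 1100. Balances: savings=1100, investment=-400, travel=250, escrow=1050
Event 6 (deposit 400 to travel): travel: 250 + 400 = 650. Balances: savings=1100, investment=-400, travel=650, escrow=1050
Event 7 (deposit 250 to savings): savings: 1100 + 250 = 1350. Balances: savings=1350, investment=-400, travel=650, escrow=1050

Final balance of travel: 650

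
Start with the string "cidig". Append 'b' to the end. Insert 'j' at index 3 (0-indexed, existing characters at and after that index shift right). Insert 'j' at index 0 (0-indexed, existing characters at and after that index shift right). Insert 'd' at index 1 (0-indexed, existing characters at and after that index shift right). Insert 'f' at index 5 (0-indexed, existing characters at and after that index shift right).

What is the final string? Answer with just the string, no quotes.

Answer: jdcidfjigb

Derivation:
Applying each edit step by step:
Start: "cidig"
Op 1 (append 'b'): "cidig" -> "cidigb"
Op 2 (insert 'j' at idx 3): "cidigb" -> "cidjigb"
Op 3 (insert 'j' at idx 0): "cidjigb" -> "jcidjigb"
Op 4 (insert 'd' at idx 1): "jcidjigb" -> "jdcidjigb"
Op 5 (insert 'f' at idx 5): "jdcidjigb" -> "jdcidfjigb"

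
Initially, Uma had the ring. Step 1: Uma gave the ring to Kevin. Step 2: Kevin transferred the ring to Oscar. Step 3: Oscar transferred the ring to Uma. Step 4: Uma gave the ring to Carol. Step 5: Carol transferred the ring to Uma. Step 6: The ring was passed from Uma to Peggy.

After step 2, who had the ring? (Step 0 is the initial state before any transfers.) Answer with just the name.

Answer: Oscar

Derivation:
Tracking the ring holder through step 2:
After step 0 (start): Uma
After step 1: Kevin
After step 2: Oscar

At step 2, the holder is Oscar.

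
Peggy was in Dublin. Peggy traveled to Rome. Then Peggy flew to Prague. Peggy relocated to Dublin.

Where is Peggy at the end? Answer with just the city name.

Tracking Peggy's location:
Start: Peggy is in Dublin.
After move 1: Dublin -> Rome. Peggy is in Rome.
After move 2: Rome -> Prague. Peggy is in Prague.
After move 3: Prague -> Dublin. Peggy is in Dublin.

Answer: Dublin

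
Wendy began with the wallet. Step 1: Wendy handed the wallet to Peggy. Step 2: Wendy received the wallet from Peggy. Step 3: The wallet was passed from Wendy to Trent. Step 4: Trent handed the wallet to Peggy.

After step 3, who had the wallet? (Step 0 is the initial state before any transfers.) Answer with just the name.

Tracking the wallet holder through step 3:
After step 0 (start): Wendy
After step 1: Peggy
After step 2: Wendy
After step 3: Trent

At step 3, the holder is Trent.

Answer: Trent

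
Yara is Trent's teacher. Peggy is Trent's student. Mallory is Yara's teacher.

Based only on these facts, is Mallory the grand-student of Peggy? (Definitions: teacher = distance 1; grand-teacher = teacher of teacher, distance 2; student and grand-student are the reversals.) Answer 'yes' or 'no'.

Reconstructing the teacher chain from the given facts:
  Mallory -> Yara -> Trent -> Peggy
(each arrow means 'teacher of the next')
Positions in the chain (0 = top):
  position of Mallory: 0
  position of Yara: 1
  position of Trent: 2
  position of Peggy: 3

Mallory is at position 0, Peggy is at position 3; signed distance (j - i) = 3.
'grand-student' requires j - i = -2. Actual distance is 3, so the relation does NOT hold.

Answer: no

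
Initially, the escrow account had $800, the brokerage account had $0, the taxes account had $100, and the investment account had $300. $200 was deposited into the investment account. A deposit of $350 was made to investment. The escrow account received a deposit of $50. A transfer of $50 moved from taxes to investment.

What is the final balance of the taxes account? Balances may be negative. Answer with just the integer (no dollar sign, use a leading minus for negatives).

Tracking account balances step by step:
Start: escrow=800, brokerage=0, taxes=100, investment=300
Event 1 (deposit 200 to investment): investment: 300 + 200 = 500. Balances: escrow=800, brokerage=0, taxes=100, investment=500
Event 2 (deposit 350 to investment): investment: 500 + 350 = 850. Balances: escrow=800, brokerage=0, taxes=100, investment=850
Event 3 (deposit 50 to escrow): escrow: 800 + 50 = 850. Balances: escrow=850, brokerage=0, taxes=100, investment=850
Event 4 (transfer 50 taxes -> investment): taxes: 100 - 50 = 50, investment: 850 + 50 = 900. Balances: escrow=850, brokerage=0, taxes=50, investment=900

Final balance of taxes: 50

Answer: 50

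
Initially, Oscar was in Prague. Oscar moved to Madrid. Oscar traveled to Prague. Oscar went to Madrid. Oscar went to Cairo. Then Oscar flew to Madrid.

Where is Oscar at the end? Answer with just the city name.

Answer: Madrid

Derivation:
Tracking Oscar's location:
Start: Oscar is in Prague.
After move 1: Prague -> Madrid. Oscar is in Madrid.
After move 2: Madrid -> Prague. Oscar is in Prague.
After move 3: Prague -> Madrid. Oscar is in Madrid.
After move 4: Madrid -> Cairo. Oscar is in Cairo.
After move 5: Cairo -> Madrid. Oscar is in Madrid.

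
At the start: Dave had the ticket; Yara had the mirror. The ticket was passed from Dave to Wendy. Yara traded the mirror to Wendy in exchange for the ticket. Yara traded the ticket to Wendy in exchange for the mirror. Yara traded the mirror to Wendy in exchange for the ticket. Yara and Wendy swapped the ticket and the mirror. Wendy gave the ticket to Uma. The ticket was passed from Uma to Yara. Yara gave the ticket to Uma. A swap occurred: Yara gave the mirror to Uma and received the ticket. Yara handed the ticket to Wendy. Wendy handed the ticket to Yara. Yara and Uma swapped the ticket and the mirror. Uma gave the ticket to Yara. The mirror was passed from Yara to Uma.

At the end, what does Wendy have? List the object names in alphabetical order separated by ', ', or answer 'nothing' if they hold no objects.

Answer: nothing

Derivation:
Tracking all object holders:
Start: ticket:Dave, mirror:Yara
Event 1 (give ticket: Dave -> Wendy). State: ticket:Wendy, mirror:Yara
Event 2 (swap mirror<->ticket: now mirror:Wendy, ticket:Yara). State: ticket:Yara, mirror:Wendy
Event 3 (swap ticket<->mirror: now ticket:Wendy, mirror:Yara). State: ticket:Wendy, mirror:Yara
Event 4 (swap mirror<->ticket: now mirror:Wendy, ticket:Yara). State: ticket:Yara, mirror:Wendy
Event 5 (swap ticket<->mirror: now ticket:Wendy, mirror:Yara). State: ticket:Wendy, mirror:Yara
Event 6 (give ticket: Wendy -> Uma). State: ticket:Uma, mirror:Yara
Event 7 (give ticket: Uma -> Yara). State: ticket:Yara, mirror:Yara
Event 8 (give ticket: Yara -> Uma). State: ticket:Uma, mirror:Yara
Event 9 (swap mirror<->ticket: now mirror:Uma, ticket:Yara). State: ticket:Yara, mirror:Uma
Event 10 (give ticket: Yara -> Wendy). State: ticket:Wendy, mirror:Uma
Event 11 (give ticket: Wendy -> Yara). State: ticket:Yara, mirror:Uma
Event 12 (swap ticket<->mirror: now ticket:Uma, mirror:Yara). State: ticket:Uma, mirror:Yara
Event 13 (give ticket: Uma -> Yara). State: ticket:Yara, mirror:Yara
Event 14 (give mirror: Yara -> Uma). State: ticket:Yara, mirror:Uma

Final state: ticket:Yara, mirror:Uma
Wendy holds: (nothing).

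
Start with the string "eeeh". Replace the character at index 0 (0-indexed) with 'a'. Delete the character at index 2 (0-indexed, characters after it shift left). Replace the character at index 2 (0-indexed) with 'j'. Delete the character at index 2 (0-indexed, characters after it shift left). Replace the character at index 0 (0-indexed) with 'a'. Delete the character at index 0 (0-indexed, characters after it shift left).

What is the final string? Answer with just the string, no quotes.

Applying each edit step by step:
Start: "eeeh"
Op 1 (replace idx 0: 'e' -> 'a'): "eeeh" -> "aeeh"
Op 2 (delete idx 2 = 'e'): "aeeh" -> "aeh"
Op 3 (replace idx 2: 'h' -> 'j'): "aeh" -> "aej"
Op 4 (delete idx 2 = 'j'): "aej" -> "ae"
Op 5 (replace idx 0: 'a' -> 'a'): "ae" -> "ae"
Op 6 (delete idx 0 = 'a'): "ae" -> "e"

Answer: e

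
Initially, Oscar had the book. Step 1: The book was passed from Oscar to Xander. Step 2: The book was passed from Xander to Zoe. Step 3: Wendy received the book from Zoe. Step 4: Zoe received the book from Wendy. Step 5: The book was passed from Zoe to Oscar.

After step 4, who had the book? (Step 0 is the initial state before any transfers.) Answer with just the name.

Answer: Zoe

Derivation:
Tracking the book holder through step 4:
After step 0 (start): Oscar
After step 1: Xander
After step 2: Zoe
After step 3: Wendy
After step 4: Zoe

At step 4, the holder is Zoe.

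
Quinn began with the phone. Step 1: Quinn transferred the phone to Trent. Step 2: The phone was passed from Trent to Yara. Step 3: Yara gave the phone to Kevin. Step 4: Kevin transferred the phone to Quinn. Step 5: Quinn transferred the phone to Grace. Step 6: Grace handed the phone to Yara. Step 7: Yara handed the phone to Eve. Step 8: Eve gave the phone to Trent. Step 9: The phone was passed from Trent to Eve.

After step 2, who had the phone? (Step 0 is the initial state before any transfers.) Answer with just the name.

Tracking the phone holder through step 2:
After step 0 (start): Quinn
After step 1: Trent
After step 2: Yara

At step 2, the holder is Yara.

Answer: Yara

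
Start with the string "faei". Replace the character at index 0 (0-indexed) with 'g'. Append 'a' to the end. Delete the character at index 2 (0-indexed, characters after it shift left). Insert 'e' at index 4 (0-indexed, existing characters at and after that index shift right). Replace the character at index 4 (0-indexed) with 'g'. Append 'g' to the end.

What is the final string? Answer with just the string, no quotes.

Applying each edit step by step:
Start: "faei"
Op 1 (replace idx 0: 'f' -> 'g'): "faei" -> "gaei"
Op 2 (append 'a'): "gaei" -> "gaeia"
Op 3 (delete idx 2 = 'e'): "gaeia" -> "gaia"
Op 4 (insert 'e' at idx 4): "gaia" -> "gaiae"
Op 5 (replace idx 4: 'e' -> 'g'): "gaiae" -> "gaiag"
Op 6 (append 'g'): "gaiag" -> "gaiagg"

Answer: gaiagg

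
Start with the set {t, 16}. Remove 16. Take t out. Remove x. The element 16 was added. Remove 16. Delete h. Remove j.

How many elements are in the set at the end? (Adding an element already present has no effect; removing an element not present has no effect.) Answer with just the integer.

Tracking the set through each operation:
Start: {16, t}
Event 1 (remove 16): removed. Set: {t}
Event 2 (remove t): removed. Set: {}
Event 3 (remove x): not present, no change. Set: {}
Event 4 (add 16): added. Set: {16}
Event 5 (remove 16): removed. Set: {}
Event 6 (remove h): not present, no change. Set: {}
Event 7 (remove j): not present, no change. Set: {}

Final set: {} (size 0)

Answer: 0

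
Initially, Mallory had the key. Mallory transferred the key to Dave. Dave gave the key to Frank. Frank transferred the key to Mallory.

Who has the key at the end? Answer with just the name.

Answer: Mallory

Derivation:
Tracking the key through each event:
Start: Mallory has the key.
After event 1: Dave has the key.
After event 2: Frank has the key.
After event 3: Mallory has the key.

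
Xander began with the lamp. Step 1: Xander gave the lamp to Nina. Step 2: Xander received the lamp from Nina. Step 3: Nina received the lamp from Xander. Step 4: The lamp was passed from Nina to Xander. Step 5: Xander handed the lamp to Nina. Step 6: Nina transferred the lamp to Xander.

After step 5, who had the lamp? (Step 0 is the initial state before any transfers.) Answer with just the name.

Answer: Nina

Derivation:
Tracking the lamp holder through step 5:
After step 0 (start): Xander
After step 1: Nina
After step 2: Xander
After step 3: Nina
After step 4: Xander
After step 5: Nina

At step 5, the holder is Nina.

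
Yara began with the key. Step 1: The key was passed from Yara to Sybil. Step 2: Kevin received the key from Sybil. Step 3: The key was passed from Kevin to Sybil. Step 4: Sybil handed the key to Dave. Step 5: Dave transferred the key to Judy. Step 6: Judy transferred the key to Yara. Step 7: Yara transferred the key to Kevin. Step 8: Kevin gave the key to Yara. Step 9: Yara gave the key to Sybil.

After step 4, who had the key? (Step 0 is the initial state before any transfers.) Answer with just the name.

Tracking the key holder through step 4:
After step 0 (start): Yara
After step 1: Sybil
After step 2: Kevin
After step 3: Sybil
After step 4: Dave

At step 4, the holder is Dave.

Answer: Dave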